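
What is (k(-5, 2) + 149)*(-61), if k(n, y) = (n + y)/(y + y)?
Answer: -36173/4 ≈ -9043.3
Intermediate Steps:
k(n, y) = (n + y)/(2*y) (k(n, y) = (n + y)/((2*y)) = (n + y)*(1/(2*y)) = (n + y)/(2*y))
(k(-5, 2) + 149)*(-61) = ((½)*(-5 + 2)/2 + 149)*(-61) = ((½)*(½)*(-3) + 149)*(-61) = (-¾ + 149)*(-61) = (593/4)*(-61) = -36173/4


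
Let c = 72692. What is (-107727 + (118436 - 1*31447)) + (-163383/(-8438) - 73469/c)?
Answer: -6354458017617/306687548 ≈ -20720.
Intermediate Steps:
(-107727 + (118436 - 1*31447)) + (-163383/(-8438) - 73469/c) = (-107727 + (118436 - 1*31447)) + (-163383/(-8438) - 73469/72692) = (-107727 + (118436 - 31447)) + (-163383*(-1/8438) - 73469*1/72692) = (-107727 + 86989) + (163383/8438 - 73469/72692) = -20738 + 5628352807/306687548 = -6354458017617/306687548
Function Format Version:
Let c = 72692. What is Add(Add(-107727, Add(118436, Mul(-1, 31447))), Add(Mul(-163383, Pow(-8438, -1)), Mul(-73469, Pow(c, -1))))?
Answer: Rational(-6354458017617, 306687548) ≈ -20720.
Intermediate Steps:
Add(Add(-107727, Add(118436, Mul(-1, 31447))), Add(Mul(-163383, Pow(-8438, -1)), Mul(-73469, Pow(c, -1)))) = Add(Add(-107727, Add(118436, Mul(-1, 31447))), Add(Mul(-163383, Pow(-8438, -1)), Mul(-73469, Pow(72692, -1)))) = Add(Add(-107727, Add(118436, -31447)), Add(Mul(-163383, Rational(-1, 8438)), Mul(-73469, Rational(1, 72692)))) = Add(Add(-107727, 86989), Add(Rational(163383, 8438), Rational(-73469, 72692))) = Add(-20738, Rational(5628352807, 306687548)) = Rational(-6354458017617, 306687548)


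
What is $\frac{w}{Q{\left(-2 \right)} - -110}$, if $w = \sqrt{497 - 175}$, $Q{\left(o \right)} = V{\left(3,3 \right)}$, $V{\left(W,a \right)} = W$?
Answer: $\frac{\sqrt{322}}{113} \approx 0.1588$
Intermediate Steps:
$Q{\left(o \right)} = 3$
$w = \sqrt{322} \approx 17.944$
$\frac{w}{Q{\left(-2 \right)} - -110} = \frac{\sqrt{322}}{3 - -110} = \frac{\sqrt{322}}{3 + 110} = \frac{\sqrt{322}}{113}$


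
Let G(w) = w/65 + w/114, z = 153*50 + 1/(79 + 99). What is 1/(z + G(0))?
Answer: 178/1361701 ≈ 0.00013072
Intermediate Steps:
z = 1361701/178 (z = 7650 + 1/178 = 1361701/178 ≈ 7650.0)
G(w) = 179*w/7410 (G(w) = w*(1/65) + w*(1/114) = w/65 + w/114 = 179*w/7410)
1/(z + G(0)) = 1/(1361701/178 + (179/7410)*0) = 1/(1361701/178 + 0) = 1/(1361701/178) = 178/1361701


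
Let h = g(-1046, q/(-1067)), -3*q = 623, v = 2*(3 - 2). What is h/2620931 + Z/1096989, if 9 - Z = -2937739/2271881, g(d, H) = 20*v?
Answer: 160978739938268/6531958846431713679 ≈ 2.4645e-5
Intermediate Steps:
v = 2 (v = 2*1 = 2)
q = -623/3 (q = -⅓*623 = -623/3 ≈ -207.67)
g(d, H) = 40 (g(d, H) = 20*2 = 40)
h = 40
Z = 23384668/2271881 (Z = 9 - (-2937739)/2271881 = 9 - 1*(-2937739/2271881) = 9 + 2937739/2271881 = 23384668/2271881 ≈ 10.293)
h/2620931 + Z/1096989 = 40/2620931 + (23384668/2271881)/1096989 = 40*(1/2620931) + (23384668/2271881)*(1/1096989) = 40/2620931 + 23384668/2492228466309 = 160978739938268/6531958846431713679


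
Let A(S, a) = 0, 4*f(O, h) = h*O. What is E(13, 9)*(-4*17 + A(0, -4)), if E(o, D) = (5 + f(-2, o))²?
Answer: -153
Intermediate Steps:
f(O, h) = O*h/4 (f(O, h) = (h*O)/4 = (O*h)/4 = O*h/4)
E(o, D) = (5 - o/2)² (E(o, D) = (5 + (¼)*(-2)*o)² = (5 - o/2)²)
E(13, 9)*(-4*17 + A(0, -4)) = ((-10 + 13)²/4)*(-4*17 + 0) = ((¼)*3²)*(-68 + 0) = ((¼)*9)*(-68) = (9/4)*(-68) = -153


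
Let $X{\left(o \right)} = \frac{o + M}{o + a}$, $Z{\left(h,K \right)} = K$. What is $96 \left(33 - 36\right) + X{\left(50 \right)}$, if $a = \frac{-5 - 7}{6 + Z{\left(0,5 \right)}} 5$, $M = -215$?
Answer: $- \frac{28587}{98} \approx -291.7$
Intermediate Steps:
$a = - \frac{60}{11}$ ($a = \frac{-5 - 7}{6 + 5} \cdot 5 = - \frac{12}{11} \cdot 5 = \left(-12\right) \frac{1}{11} \cdot 5 = \left(- \frac{12}{11}\right) 5 = - \frac{60}{11} \approx -5.4545$)
$X{\left(o \right)} = \frac{-215 + o}{- \frac{60}{11} + o}$ ($X{\left(o \right)} = \frac{o - 215}{o - \frac{60}{11}} = \frac{-215 + o}{- \frac{60}{11} + o}$)
$96 \left(33 - 36\right) + X{\left(50 \right)} = 96 \left(33 - 36\right) + \frac{11 \left(-215 + 50\right)}{-60 + 11 \cdot 50} = 96 \left(-3\right) + 11 \frac{1}{-60 + 550} \left(-165\right) = -288 + 11 \cdot \frac{1}{490} \left(-165\right) = -288 - \frac{363}{98} = - \frac{28587}{98}$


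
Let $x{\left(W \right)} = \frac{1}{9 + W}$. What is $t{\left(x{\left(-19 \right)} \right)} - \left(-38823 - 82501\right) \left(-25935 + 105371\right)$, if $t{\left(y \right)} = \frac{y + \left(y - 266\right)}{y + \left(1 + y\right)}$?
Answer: $\frac{38549971725}{4} \approx 9.6375 \cdot 10^{9}$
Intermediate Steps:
$t{\left(y \right)} = \frac{-266 + 2 y}{1 + 2 y}$ ($t{\left(y \right)} = \frac{y + \left(-266 + y\right)}{1 + 2 y} = \frac{-266 + 2 y}{1 + 2 y}$)
$t{\left(x{\left(-19 \right)} \right)} - \left(-38823 - 82501\right) \left(-25935 + 105371\right) = \frac{2 \left(-133 + \frac{1}{9 - 19}\right)}{1 + \frac{2}{9 - 19}} - \left(-38823 - 82501\right) \left(-25935 + 105371\right) = \frac{2 \left(-133 + \frac{1}{-10}\right)}{1 + \frac{2}{-10}} - \left(-121324\right) 79436 = \frac{2 \left(-133 - \frac{1}{10}\right)}{1 + 2 \left(- \frac{1}{10}\right)} - -9637493264 = 2 \frac{1}{1 - \frac{1}{5}} \left(- \frac{1331}{10}\right) + 9637493264 = 2 \frac{1}{\frac{4}{5}} \left(- \frac{1331}{10}\right) + 9637493264 = 2 \cdot \frac{5}{4} \left(- \frac{1331}{10}\right) + 9637493264 = - \frac{1331}{4} + 9637493264 = \frac{38549971725}{4}$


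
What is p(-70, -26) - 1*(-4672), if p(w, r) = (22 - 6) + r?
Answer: 4662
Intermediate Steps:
p(w, r) = 16 + r
p(-70, -26) - 1*(-4672) = (16 - 26) - 1*(-4672) = -10 + 4672 = 4662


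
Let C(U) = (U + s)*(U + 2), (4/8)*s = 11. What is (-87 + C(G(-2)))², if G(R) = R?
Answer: 7569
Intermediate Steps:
s = 22 (s = 2*11 = 22)
C(U) = (2 + U)*(22 + U) (C(U) = (U + 22)*(U + 2) = (22 + U)*(2 + U) = (2 + U)*(22 + U))
(-87 + C(G(-2)))² = (-87 + (44 + (-2)² + 24*(-2)))² = (-87 + (44 + 4 - 48))² = (-87 + 0)² = (-87)² = 7569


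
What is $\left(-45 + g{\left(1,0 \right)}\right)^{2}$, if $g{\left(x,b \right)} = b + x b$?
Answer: $2025$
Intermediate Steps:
$g{\left(x,b \right)} = b + b x$
$\left(-45 + g{\left(1,0 \right)}\right)^{2} = \left(-45 + 0 \left(1 + 1\right)\right)^{2} = \left(-45 + 0 \cdot 2\right)^{2} = \left(-45 + 0\right)^{2} = \left(-45\right)^{2} = 2025$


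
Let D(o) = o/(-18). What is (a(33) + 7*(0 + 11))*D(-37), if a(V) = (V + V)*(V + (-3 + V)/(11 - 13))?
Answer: 46805/18 ≈ 2600.3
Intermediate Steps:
a(V) = 2*V*(3/2 + V/2) (a(V) = (2*V)*(V + (-3 + V)/(-2)) = (2*V)*(V + (-3 + V)*(-½)) = (2*V)*(V + (3/2 - V/2)) = (2*V)*(3/2 + V/2) = 2*V*(3/2 + V/2))
D(o) = -o/18 (D(o) = o*(-1/18) = -o/18)
(a(33) + 7*(0 + 11))*D(-37) = (33*(3 + 33) + 7*(0 + 11))*(-1/18*(-37)) = (33*36 + 7*11)*(37/18) = (1188 + 77)*(37/18) = 1265*(37/18) = 46805/18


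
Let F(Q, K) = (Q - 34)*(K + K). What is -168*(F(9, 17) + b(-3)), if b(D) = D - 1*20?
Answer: 146664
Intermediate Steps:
F(Q, K) = 2*K*(-34 + Q) (F(Q, K) = (-34 + Q)*(2*K) = 2*K*(-34 + Q))
b(D) = -20 + D (b(D) = D - 20 = -20 + D)
-168*(F(9, 17) + b(-3)) = -168*(2*17*(-34 + 9) + (-20 - 3)) = -168*(2*17*(-25) - 23) = -168*(-850 - 23) = -168*(-873) = 146664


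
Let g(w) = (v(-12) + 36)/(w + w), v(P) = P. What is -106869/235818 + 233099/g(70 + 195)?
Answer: 809264878489/157212 ≈ 5.1476e+6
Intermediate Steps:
g(w) = 12/w (g(w) = (-12 + 36)/(w + w) = 24/((2*w)) = 24*(1/(2*w)) = 12/w)
-106869/235818 + 233099/g(70 + 195) = -106869/235818 + 233099/((12/(70 + 195))) = -106869*1/235818 + 233099/((12/265)) = -35623/78606 + 233099/((12*(1/265))) = -35623/78606 + 233099/(12/265) = -35623/78606 + 233099*(265/12) = -35623/78606 + 61771235/12 = 809264878489/157212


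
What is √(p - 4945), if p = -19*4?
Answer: I*√5021 ≈ 70.859*I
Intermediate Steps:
p = -76
√(p - 4945) = √(-76 - 4945) = √(-5021) = I*√5021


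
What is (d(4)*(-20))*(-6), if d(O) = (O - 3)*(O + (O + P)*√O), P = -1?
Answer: 1200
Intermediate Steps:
d(O) = (-3 + O)*(O + √O*(-1 + O)) (d(O) = (O - 3)*(O + (O - 1)*√O) = (-3 + O)*(O + (-1 + O)*√O) = (-3 + O)*(O + √O*(-1 + O)))
(d(4)*(-20))*(-6) = ((4² + 4^(5/2) - 4*4^(3/2) - 3*4 + 3*√4)*(-20))*(-6) = ((16 + 32 - 4*8 - 12 + 3*2)*(-20))*(-6) = ((16 + 32 - 32 - 12 + 6)*(-20))*(-6) = (10*(-20))*(-6) = -200*(-6) = 1200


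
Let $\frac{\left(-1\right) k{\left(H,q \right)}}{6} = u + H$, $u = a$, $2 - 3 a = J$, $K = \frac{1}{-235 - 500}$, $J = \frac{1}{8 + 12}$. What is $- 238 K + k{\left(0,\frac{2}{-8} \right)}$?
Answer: $- \frac{751}{210} \approx -3.5762$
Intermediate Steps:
$J = \frac{1}{20} \approx 0.05$
$K = - \frac{1}{735}$ ($K = \frac{1}{-735} = - \frac{1}{735} \approx -0.0013605$)
$a = \frac{13}{20}$ ($a = \frac{2}{3} - \frac{1}{60} = \frac{13}{20} \approx 0.65$)
$u = \frac{13}{20} \approx 0.65$
$k{\left(H,q \right)} = - \frac{39}{10} - 6 H$ ($k{\left(H,q \right)} = - 6 \left(\frac{13}{20} + H\right) = - \frac{39}{10} - 6 H$)
$- 238 K + k{\left(0,\frac{2}{-8} \right)} = \left(-238\right) \left(- \frac{1}{735}\right) - \frac{39}{10} = \frac{34}{105} + \left(- \frac{39}{10} + 0\right) = \frac{34}{105} - \frac{39}{10} = - \frac{751}{210}$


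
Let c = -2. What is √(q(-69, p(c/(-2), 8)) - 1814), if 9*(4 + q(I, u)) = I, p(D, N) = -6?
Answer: I*√16431/3 ≈ 42.728*I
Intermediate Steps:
q(I, u) = -4 + I/9
√(q(-69, p(c/(-2), 8)) - 1814) = √((-4 + (⅑)*(-69)) - 1814) = √((-4 - 23/3) - 1814) = √(-35/3 - 1814) = √(-5477/3) = I*√16431/3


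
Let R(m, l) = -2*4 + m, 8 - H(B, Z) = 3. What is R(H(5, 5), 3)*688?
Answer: -2064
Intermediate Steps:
H(B, Z) = 5 (H(B, Z) = 8 - 1*3 = 8 - 3 = 5)
R(m, l) = -8 + m
R(H(5, 5), 3)*688 = (-8 + 5)*688 = -3*688 = -2064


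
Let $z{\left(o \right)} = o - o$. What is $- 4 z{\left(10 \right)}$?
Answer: $0$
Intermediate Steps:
$z{\left(o \right)} = 0$
$- 4 z{\left(10 \right)} = \left(-4\right) 0 = 0$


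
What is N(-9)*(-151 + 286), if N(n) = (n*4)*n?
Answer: 43740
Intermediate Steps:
N(n) = 4*n² (N(n) = (4*n)*n = 4*n²)
N(-9)*(-151 + 286) = (4*(-9)²)*(-151 + 286) = (4*81)*135 = 324*135 = 43740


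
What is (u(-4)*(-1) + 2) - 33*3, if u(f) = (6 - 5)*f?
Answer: -93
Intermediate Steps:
u(f) = f (u(f) = 1*f = f)
(u(-4)*(-1) + 2) - 33*3 = (-4*(-1) + 2) - 33*3 = (4 + 2) - 99 = 6 - 99 = -93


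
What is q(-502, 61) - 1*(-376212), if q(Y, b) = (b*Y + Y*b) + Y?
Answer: 314466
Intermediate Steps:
q(Y, b) = Y + 2*Y*b (q(Y, b) = (Y*b + Y*b) + Y = 2*Y*b + Y = Y + 2*Y*b)
q(-502, 61) - 1*(-376212) = -502*(1 + 2*61) - 1*(-376212) = -502*(1 + 122) + 376212 = -502*123 + 376212 = -61746 + 376212 = 314466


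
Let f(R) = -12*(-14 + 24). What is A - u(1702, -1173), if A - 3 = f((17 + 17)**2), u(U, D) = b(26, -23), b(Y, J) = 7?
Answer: -124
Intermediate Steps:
u(U, D) = 7
f(R) = -120 (f(R) = -12*10 = -120)
A = -117 (A = 3 - 120 = -117)
A - u(1702, -1173) = -117 - 1*7 = -117 - 7 = -124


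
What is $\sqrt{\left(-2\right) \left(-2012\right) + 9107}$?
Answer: $3 \sqrt{1459} \approx 114.59$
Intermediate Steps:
$\sqrt{\left(-2\right) \left(-2012\right) + 9107} = \sqrt{4024 + 9107} = \sqrt{13131} = 3 \sqrt{1459}$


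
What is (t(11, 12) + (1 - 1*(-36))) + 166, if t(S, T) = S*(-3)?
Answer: 170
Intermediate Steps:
t(S, T) = -3*S
(t(11, 12) + (1 - 1*(-36))) + 166 = (-3*11 + (1 - 1*(-36))) + 166 = (-33 + (1 + 36)) + 166 = (-33 + 37) + 166 = 4 + 166 = 170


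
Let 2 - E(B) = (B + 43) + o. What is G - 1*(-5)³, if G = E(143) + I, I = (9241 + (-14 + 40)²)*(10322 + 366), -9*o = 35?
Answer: 953935568/9 ≈ 1.0599e+8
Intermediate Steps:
o = -35/9 (o = -⅑*35 = -35/9 ≈ -3.8889)
E(B) = -334/9 - B (E(B) = 2 - ((B + 43) - 35/9) = 2 - ((43 + B) - 35/9) = 2 - (352/9 + B) = 2 + (-352/9 - B) = -334/9 - B)
I = 105992896 (I = (9241 + 26²)*10688 = (9241 + 676)*10688 = 9917*10688 = 105992896)
G = 953934443/9 (G = (-334/9 - 1*143) + 105992896 = (-334/9 - 143) + 105992896 = -1621/9 + 105992896 = 953934443/9 ≈ 1.0599e+8)
G - 1*(-5)³ = 953934443/9 - 1*(-5)³ = 953934443/9 - 1*(-125) = 953934443/9 + 125 = 953935568/9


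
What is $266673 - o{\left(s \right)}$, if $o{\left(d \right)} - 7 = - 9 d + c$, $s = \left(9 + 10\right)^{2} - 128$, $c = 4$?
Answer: $268759$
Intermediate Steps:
$s = 233$ ($s = 19^{2} - 128 = 361 - 128 = 233$)
$o{\left(d \right)} = 11 - 9 d$ ($o{\left(d \right)} = 7 - \left(-4 + 9 d\right) = 11 - 9 d$)
$266673 - o{\left(s \right)} = 266673 - \left(11 - 2097\right) = 266673 - -2086 = 266673 + 2086 = 268759$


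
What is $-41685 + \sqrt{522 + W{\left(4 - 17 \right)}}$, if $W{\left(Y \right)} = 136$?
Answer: $-41685 + \sqrt{658} \approx -41659.0$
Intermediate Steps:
$-41685 + \sqrt{522 + W{\left(4 - 17 \right)}} = -41685 + \sqrt{522 + 136} = -41685 + \sqrt{658}$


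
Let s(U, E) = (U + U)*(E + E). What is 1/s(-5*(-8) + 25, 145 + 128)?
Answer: 1/70980 ≈ 1.4088e-5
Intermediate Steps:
s(U, E) = 4*E*U (s(U, E) = (2*U)*(2*E) = 4*E*U)
1/s(-5*(-8) + 25, 145 + 128) = 1/(4*(145 + 128)*(-5*(-8) + 25)) = 1/(4*273*(40 + 25)) = 1/(4*273*65) = 1/70980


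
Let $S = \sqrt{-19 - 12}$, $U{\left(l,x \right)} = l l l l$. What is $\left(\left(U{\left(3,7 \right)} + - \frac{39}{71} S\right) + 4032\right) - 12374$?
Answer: $-8261 - \frac{39 i \sqrt{31}}{71} \approx -8261.0 - 3.0583 i$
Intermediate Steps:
$U{\left(l,x \right)} = l^{4}$ ($U{\left(l,x \right)} = l l^{2} l = l^{3} l = l^{4}$)
$S = i \sqrt{31}$ ($S = \sqrt{-31} = i \sqrt{31} \approx 5.5678 i$)
$\left(\left(U{\left(3,7 \right)} + - \frac{39}{71} S\right) + 4032\right) - 12374 = \left(\left(3^{4} + - \frac{39}{71} i \sqrt{31}\right) + 4032\right) - 12374 = \left(\left(81 + \left(-39\right) \frac{1}{71} i \sqrt{31}\right) + 4032\right) - 12374 = \left(\left(81 - \frac{39 i \sqrt{31}}{71}\right) + 4032\right) - 12374 = \left(4113 - \frac{39 i \sqrt{31}}{71}\right) - 12374 = -8261 - \frac{39 i \sqrt{31}}{71}$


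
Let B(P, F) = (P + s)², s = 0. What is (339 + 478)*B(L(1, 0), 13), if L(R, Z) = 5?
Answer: 20425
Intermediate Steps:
B(P, F) = P² (B(P, F) = (P + 0)² = P²)
(339 + 478)*B(L(1, 0), 13) = (339 + 478)*5² = 817*25 = 20425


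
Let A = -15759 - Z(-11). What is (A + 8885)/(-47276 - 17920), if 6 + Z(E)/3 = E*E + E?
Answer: 3593/32598 ≈ 0.11022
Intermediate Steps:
Z(E) = -18 + 3*E + 3*E² (Z(E) = -18 + 3*(E*E + E) = -18 + 3*(E² + E) = -18 + 3*(E + E²) = -18 + (3*E + 3*E²) = -18 + 3*E + 3*E²)
A = -16071 (A = -15759 - (-18 + 3*(-11) + 3*(-11)²) = -15759 - (-18 - 33 + 3*121) = -15759 - (-18 - 33 + 363) = -15759 - 1*312 = -15759 - 312 = -16071)
(A + 8885)/(-47276 - 17920) = (-16071 + 8885)/(-47276 - 17920) = -7186/(-65196) = -7186*(-1/65196) = 3593/32598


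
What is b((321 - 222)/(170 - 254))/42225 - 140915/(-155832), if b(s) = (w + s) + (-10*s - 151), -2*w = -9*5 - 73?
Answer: 4618018427/5117782600 ≈ 0.90235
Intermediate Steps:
w = 59 (w = -(-9*5 - 73)/2 = -(-45 - 73)/2 = -1/2*(-118) = 59)
b(s) = -92 - 9*s (b(s) = (59 + s) + (-10*s - 151) = (59 + s) + (-151 - 10*s) = -92 - 9*s)
b((321 - 222)/(170 - 254))/42225 - 140915/(-155832) = (-92 - 9*(321 - 222)/(170 - 254))/42225 - 140915/(-155832) = (-92 - 891/(-84))*(1/42225) - 140915*(-1/155832) = (-92 - 891*(-1)/84)*(1/42225) + 140915/155832 = (-92 - 9*(-33/28))*(1/42225) + 140915/155832 = (-92 + 297/28)*(1/42225) + 140915/155832 = -2279/28*1/42225 + 140915/155832 = -2279/1182300 + 140915/155832 = 4618018427/5117782600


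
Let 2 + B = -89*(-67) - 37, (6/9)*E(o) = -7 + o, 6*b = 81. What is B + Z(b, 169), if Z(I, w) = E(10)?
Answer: 11857/2 ≈ 5928.5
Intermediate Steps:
b = 27/2 (b = (⅙)*81 = 27/2 ≈ 13.500)
E(o) = -21/2 + 3*o/2 (E(o) = 3*(-7 + o)/2 = -21/2 + 3*o/2)
Z(I, w) = 9/2 (Z(I, w) = -21/2 + (3/2)*10 = -21/2 + 15 = 9/2)
B = 5924 (B = -2 + (-89*(-67) - 37) = -2 + (5963 - 37) = -2 + 5926 = 5924)
B + Z(b, 169) = 5924 + 9/2 = 11857/2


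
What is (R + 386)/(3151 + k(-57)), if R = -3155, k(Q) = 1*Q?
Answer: -213/238 ≈ -0.89496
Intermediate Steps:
k(Q) = Q
(R + 386)/(3151 + k(-57)) = (-3155 + 386)/(3151 - 57) = -2769/3094 = -2769*1/3094 = -213/238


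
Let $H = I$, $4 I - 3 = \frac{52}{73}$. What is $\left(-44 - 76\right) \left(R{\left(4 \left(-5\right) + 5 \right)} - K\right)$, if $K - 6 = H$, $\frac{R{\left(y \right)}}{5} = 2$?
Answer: $- \frac{26910}{73} \approx -368.63$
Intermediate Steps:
$I = \frac{271}{292}$ ($I = \frac{3}{4} + \frac{52 \cdot \frac{1}{73}}{4} = \frac{3}{4} + \frac{1}{4} \cdot \frac{52}{73} = \frac{3}{4} + \frac{13}{73} = \frac{271}{292} \approx 0.92808$)
$H = \frac{271}{292} \approx 0.92808$
$R{\left(y \right)} = 10$ ($R{\left(y \right)} = 5 \cdot 2 = 10$)
$K = \frac{2023}{292}$ ($K = 6 + \frac{271}{292} = \frac{2023}{292} \approx 6.9281$)
$\left(-44 - 76\right) \left(R{\left(4 \left(-5\right) + 5 \right)} - K\right) = \left(-44 - 76\right) \left(10 - \frac{2023}{292}\right) = - 120 \left(10 - \frac{2023}{292}\right) = \left(-120\right) \frac{897}{292} = - \frac{26910}{73}$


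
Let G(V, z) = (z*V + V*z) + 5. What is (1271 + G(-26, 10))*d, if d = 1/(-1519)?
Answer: -108/217 ≈ -0.49770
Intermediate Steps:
G(V, z) = 5 + 2*V*z (G(V, z) = (V*z + V*z) + 5 = 2*V*z + 5 = 5 + 2*V*z)
d = -1/1519 ≈ -0.00065833
(1271 + G(-26, 10))*d = (1271 + (5 + 2*(-26)*10))*(-1/1519) = (1271 + (5 - 520))*(-1/1519) = (1271 - 515)*(-1/1519) = 756*(-1/1519) = -108/217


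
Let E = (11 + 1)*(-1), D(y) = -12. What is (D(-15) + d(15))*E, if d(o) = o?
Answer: -36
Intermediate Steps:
E = -12 (E = 12*(-1) = -12)
(D(-15) + d(15))*E = (-12 + 15)*(-12) = 3*(-12) = -36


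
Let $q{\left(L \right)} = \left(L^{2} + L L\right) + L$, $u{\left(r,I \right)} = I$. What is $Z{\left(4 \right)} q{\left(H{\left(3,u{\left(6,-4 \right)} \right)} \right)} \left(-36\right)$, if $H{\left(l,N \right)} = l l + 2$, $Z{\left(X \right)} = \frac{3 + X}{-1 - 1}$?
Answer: $31878$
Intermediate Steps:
$Z{\left(X \right)} = - \frac{3}{2} - \frac{X}{2}$ ($Z{\left(X \right)} = \frac{3 + X}{-2} = \left(3 + X\right) \left(- \frac{1}{2}\right) = - \frac{3}{2} - \frac{X}{2}$)
$H{\left(l,N \right)} = 2 + l^{2}$ ($H{\left(l,N \right)} = l^{2} + 2 = 2 + l^{2}$)
$q{\left(L \right)} = L + 2 L^{2}$ ($q{\left(L \right)} = \left(L^{2} + L^{2}\right) + L = 2 L^{2} + L = L + 2 L^{2}$)
$Z{\left(4 \right)} q{\left(H{\left(3,u{\left(6,-4 \right)} \right)} \right)} \left(-36\right) = \left(- \frac{3}{2} - 2\right) \left(2 + 3^{2}\right) \left(1 + 2 \left(2 + 3^{2}\right)\right) \left(-36\right) = \left(- \frac{3}{2} - 2\right) \left(2 + 9\right) \left(1 + 2 \left(2 + 9\right)\right) \left(-36\right) = - \frac{7 \cdot 11 \left(1 + 2 \cdot 11\right)}{2} \left(-36\right) = - \frac{7 \cdot 11 \left(1 + 22\right)}{2} \left(-36\right) = - \frac{7 \cdot 11 \cdot 23}{2} \left(-36\right) = \left(- \frac{7}{2}\right) 253 \left(-36\right) = \left(- \frac{1771}{2}\right) \left(-36\right) = 31878$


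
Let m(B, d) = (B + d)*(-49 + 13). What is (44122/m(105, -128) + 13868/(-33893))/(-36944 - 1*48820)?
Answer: -741972121/1203414890328 ≈ -0.00061656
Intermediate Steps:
m(B, d) = -36*B - 36*d (m(B, d) = (B + d)*(-36) = -36*B - 36*d)
(44122/m(105, -128) + 13868/(-33893))/(-36944 - 1*48820) = (44122/(-36*105 - 36*(-128)) + 13868/(-33893))/(-36944 - 1*48820) = (44122/(-3780 + 4608) + 13868*(-1/33893))/(-36944 - 48820) = (44122/828 - 13868/33893)/(-85764) = (44122*(1/828) - 13868/33893)*(-1/85764) = (22061/414 - 13868/33893)*(-1/85764) = (741972121/14031702)*(-1/85764) = -741972121/1203414890328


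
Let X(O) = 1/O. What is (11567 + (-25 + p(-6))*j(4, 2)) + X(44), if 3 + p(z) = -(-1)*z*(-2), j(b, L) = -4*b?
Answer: 520213/44 ≈ 11823.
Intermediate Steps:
p(z) = -3 - 2*z (p(z) = -3 - (-1)*z*(-2) = -3 - (-1)*(-2*z) = -3 - 2*z)
(11567 + (-25 + p(-6))*j(4, 2)) + X(44) = (11567 + (-25 + (-3 - 2*(-6)))*(-4*4)) + 1/44 = (11567 + (-25 + (-3 + 12))*(-16)) + 1/44 = (11567 + (-25 + 9)*(-16)) + 1/44 = (11567 - 16*(-16)) + 1/44 = (11567 + 256) + 1/44 = 11823 + 1/44 = 520213/44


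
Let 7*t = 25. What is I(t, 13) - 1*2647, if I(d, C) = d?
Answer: -18504/7 ≈ -2643.4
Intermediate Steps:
t = 25/7 (t = (1/7)*25 = 25/7 ≈ 3.5714)
I(t, 13) - 1*2647 = 25/7 - 1*2647 = 25/7 - 2647 = -18504/7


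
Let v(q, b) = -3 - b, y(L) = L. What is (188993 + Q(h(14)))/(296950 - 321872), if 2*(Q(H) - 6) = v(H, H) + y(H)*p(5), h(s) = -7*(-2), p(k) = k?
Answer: -378051/49844 ≈ -7.5847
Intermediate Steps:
h(s) = 14
Q(H) = 9/2 + 2*H (Q(H) = 6 + ((-3 - H) + H*5)/2 = 6 + ((-3 - H) + 5*H)/2 = 6 + (-3 + 4*H)/2 = 6 + (-3/2 + 2*H) = 9/2 + 2*H)
(188993 + Q(h(14)))/(296950 - 321872) = (188993 + (9/2 + 2*14))/(296950 - 321872) = (188993 + (9/2 + 28))/(-24922) = (188993 + 65/2)*(-1/24922) = (378051/2)*(-1/24922) = -378051/49844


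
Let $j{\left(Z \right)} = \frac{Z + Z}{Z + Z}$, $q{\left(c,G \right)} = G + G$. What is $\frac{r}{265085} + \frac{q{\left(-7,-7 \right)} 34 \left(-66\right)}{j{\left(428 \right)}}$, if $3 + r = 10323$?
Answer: $\frac{1665584136}{53017} \approx 31416.0$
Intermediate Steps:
$r = 10320$ ($r = -3 + 10323 = 10320$)
$q{\left(c,G \right)} = 2 G$
$j{\left(Z \right)} = 1$ ($j{\left(Z \right)} = \frac{2 Z}{2 Z} = 2 Z \frac{1}{2 Z} = 1$)
$\frac{r}{265085} + \frac{q{\left(-7,-7 \right)} 34 \left(-66\right)}{j{\left(428 \right)}} = \frac{10320}{265085} + \frac{2 \left(-7\right) 34 \left(-66\right)}{1} = 10320 \cdot \frac{1}{265085} + \left(-14\right) 34 \left(-66\right) 1 = \frac{2064}{53017} + \left(-476\right) \left(-66\right) 1 = \frac{2064}{53017} + 31416 \cdot 1 = \frac{2064}{53017} + 31416 = \frac{1665584136}{53017}$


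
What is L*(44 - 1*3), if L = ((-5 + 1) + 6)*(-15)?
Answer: -1230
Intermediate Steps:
L = -30 (L = (-4 + 6)*(-15) = 2*(-15) = -30)
L*(44 - 1*3) = -30*(44 - 1*3) = -30*(44 - 3) = -30*41 = -1230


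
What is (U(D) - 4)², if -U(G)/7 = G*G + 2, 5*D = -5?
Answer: 625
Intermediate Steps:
D = -1 (D = (⅕)*(-5) = -1)
U(G) = -14 - 7*G² (U(G) = -7*(G*G + 2) = -7*(G² + 2) = -7*(2 + G²) = -14 - 7*G²)
(U(D) - 4)² = ((-14 - 7*(-1)²) - 4)² = ((-14 - 7*1) - 4)² = ((-14 - 7) - 4)² = (-21 - 4)² = (-25)² = 625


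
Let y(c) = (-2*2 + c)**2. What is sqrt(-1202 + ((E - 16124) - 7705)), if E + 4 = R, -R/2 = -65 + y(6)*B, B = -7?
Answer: 3*I*sqrt(2761) ≈ 157.64*I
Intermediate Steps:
y(c) = (-4 + c)**2
R = 186 (R = -2*(-65 + (-4 + 6)**2*(-7)) = -2*(-65 + 2**2*(-7)) = -2*(-65 + 4*(-7)) = -2*(-65 - 28) = -2*(-93) = 186)
E = 182 (E = -4 + 186 = 182)
sqrt(-1202 + ((E - 16124) - 7705)) = sqrt(-1202 + ((182 - 16124) - 7705)) = sqrt(-1202 + (-15942 - 7705)) = sqrt(-1202 - 23647) = sqrt(-24849) = 3*I*sqrt(2761)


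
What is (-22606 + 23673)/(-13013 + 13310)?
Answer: 97/27 ≈ 3.5926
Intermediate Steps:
(-22606 + 23673)/(-13013 + 13310) = 1067/297 = 1067*(1/297) = 97/27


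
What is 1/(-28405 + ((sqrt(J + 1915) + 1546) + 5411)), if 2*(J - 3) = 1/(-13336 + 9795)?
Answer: -151894736/3257824714453 - 5*sqrt(3847870142)/3257824714453 ≈ -4.6720e-5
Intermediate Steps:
J = 21245/7082 (J = 3 + 1/(2*(-13336 + 9795)) = 3 + (1/2)/(-3541) = 3 + (1/2)*(-1/3541) = 3 - 1/7082 = 21245/7082 ≈ 2.9999)
1/(-28405 + ((sqrt(J + 1915) + 1546) + 5411)) = 1/(-28405 + ((sqrt(21245/7082 + 1915) + 1546) + 5411)) = 1/(-28405 + ((sqrt(13583275/7082) + 1546) + 5411)) = 1/(-28405 + ((5*sqrt(3847870142)/7082 + 1546) + 5411)) = 1/(-28405 + ((1546 + 5*sqrt(3847870142)/7082) + 5411)) = 1/(-28405 + (6957 + 5*sqrt(3847870142)/7082)) = 1/(-21448 + 5*sqrt(3847870142)/7082)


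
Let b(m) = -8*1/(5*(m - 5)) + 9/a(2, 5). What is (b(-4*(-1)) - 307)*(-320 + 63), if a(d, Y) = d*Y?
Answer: 156513/2 ≈ 78257.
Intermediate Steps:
a(d, Y) = Y*d
b(m) = 9/10 - 8/(-25 + 5*m) (b(m) = -8*1/(5*(m - 5)) + 9/((5*2)) = -8*1/(5*(-5 + m)) + 9/10 = -8/(-25 + 5*m) + 9*(⅒) = -8/(-25 + 5*m) + 9/10 = 9/10 - 8/(-25 + 5*m))
(b(-4*(-1)) - 307)*(-320 + 63) = ((-61 + 9*(-4*(-1)))/(10*(-5 - 4*(-1))) - 307)*(-320 + 63) = ((-61 + 9*4)/(10*(-5 + 4)) - 307)*(-257) = ((⅒)*(-61 + 36)/(-1) - 307)*(-257) = ((⅒)*(-1)*(-25) - 307)*(-257) = (5/2 - 307)*(-257) = -609/2*(-257) = 156513/2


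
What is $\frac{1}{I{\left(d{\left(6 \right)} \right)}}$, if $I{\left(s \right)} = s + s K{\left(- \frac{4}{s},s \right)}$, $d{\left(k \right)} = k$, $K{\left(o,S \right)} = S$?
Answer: $\frac{1}{42} \approx 0.02381$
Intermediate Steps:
$I{\left(s \right)} = s + s^{2}$ ($I{\left(s \right)} = s + s s = s + s^{2}$)
$\frac{1}{I{\left(d{\left(6 \right)} \right)}} = \frac{1}{6 \left(1 + 6\right)} = \frac{1}{6 \cdot 7} = \frac{1}{42}$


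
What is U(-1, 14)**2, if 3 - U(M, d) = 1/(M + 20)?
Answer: 3136/361 ≈ 8.6870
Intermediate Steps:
U(M, d) = 3 - 1/(20 + M) (U(M, d) = 3 - 1/(M + 20) = 3 - 1/(20 + M))
U(-1, 14)**2 = ((59 + 3*(-1))/(20 - 1))**2 = ((59 - 3)/19)**2 = ((1/19)*56)**2 = (56/19)**2 = 3136/361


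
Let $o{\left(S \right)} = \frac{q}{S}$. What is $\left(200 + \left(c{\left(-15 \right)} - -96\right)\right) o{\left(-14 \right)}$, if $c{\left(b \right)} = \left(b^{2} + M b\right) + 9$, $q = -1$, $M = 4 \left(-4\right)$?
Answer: $55$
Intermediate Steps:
$M = -16$
$c{\left(b \right)} = 9 + b^{2} - 16 b$ ($c{\left(b \right)} = \left(b^{2} - 16 b\right) + 9 = 9 + b^{2} - 16 b$)
$o{\left(S \right)} = - \frac{1}{S}$
$\left(200 + \left(c{\left(-15 \right)} - -96\right)\right) o{\left(-14 \right)} = \left(200 + \left(\left(9 + \left(-15\right)^{2} - -240\right) - -96\right)\right) \left(- \frac{1}{-14}\right) = \left(200 + \left(\left(9 + 225 + 240\right) + 96\right)\right) \left(\left(-1\right) \left(- \frac{1}{14}\right)\right) = \left(200 + \left(474 + 96\right)\right) \frac{1}{14} = \left(200 + 570\right) \frac{1}{14} = 770 \cdot \frac{1}{14} = 55$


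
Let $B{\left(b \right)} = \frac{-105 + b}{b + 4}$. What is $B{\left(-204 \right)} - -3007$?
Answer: $\frac{601709}{200} \approx 3008.5$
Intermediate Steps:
$B{\left(b \right)} = \frac{-105 + b}{4 + b}$
$B{\left(-204 \right)} - -3007 = \frac{-105 - 204}{4 - 204} - -3007 = \frac{1}{-200} \left(-309\right) + 3007 = \left(- \frac{1}{200}\right) \left(-309\right) + 3007 = \frac{309}{200} + 3007 = \frac{601709}{200}$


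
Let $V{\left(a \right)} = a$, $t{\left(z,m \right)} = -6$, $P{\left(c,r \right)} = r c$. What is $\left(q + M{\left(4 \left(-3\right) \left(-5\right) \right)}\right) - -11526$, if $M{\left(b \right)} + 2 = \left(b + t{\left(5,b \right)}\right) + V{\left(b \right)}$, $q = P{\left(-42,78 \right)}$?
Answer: $8362$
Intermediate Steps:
$P{\left(c,r \right)} = c r$
$q = -3276$ ($q = \left(-42\right) 78 = -3276$)
$M{\left(b \right)} = -8 + 2 b$ ($M{\left(b \right)} = -2 + \left(\left(b - 6\right) + b\right) = -2 + \left(\left(-6 + b\right) + b\right) = -2 + \left(-6 + 2 b\right) = -8 + 2 b$)
$\left(q + M{\left(4 \left(-3\right) \left(-5\right) \right)}\right) - -11526 = \left(-3276 - \left(8 - 2 \cdot 4 \left(-3\right) \left(-5\right)\right)\right) - -11526 = \left(-3276 - \left(8 - 2 \left(\left(-12\right) \left(-5\right)\right)\right)\right) + 11526 = \left(-3276 + \left(-8 + 2 \cdot 60\right)\right) + 11526 = \left(-3276 + \left(-8 + 120\right)\right) + 11526 = \left(-3276 + 112\right) + 11526 = -3164 + 11526 = 8362$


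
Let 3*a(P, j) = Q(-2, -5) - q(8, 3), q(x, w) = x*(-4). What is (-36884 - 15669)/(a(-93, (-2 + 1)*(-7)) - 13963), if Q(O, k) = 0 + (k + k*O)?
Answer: 157659/41852 ≈ 3.7671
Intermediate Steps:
q(x, w) = -4*x
Q(O, k) = k + O*k (Q(O, k) = 0 + (k + O*k) = k + O*k)
a(P, j) = 37/3 (a(P, j) = (-5*(1 - 2) - (-4)*8)/3 = (-5*(-1) - 1*(-32))/3 = (5 + 32)/3 = (⅓)*37 = 37/3)
(-36884 - 15669)/(a(-93, (-2 + 1)*(-7)) - 13963) = (-36884 - 15669)/(37/3 - 13963) = -52553/(-41852/3) = -52553*(-3/41852) = 157659/41852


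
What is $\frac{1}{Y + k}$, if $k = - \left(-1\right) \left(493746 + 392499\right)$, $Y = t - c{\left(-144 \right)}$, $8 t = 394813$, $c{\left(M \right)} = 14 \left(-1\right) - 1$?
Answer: $\frac{8}{7484893} \approx 1.0688 \cdot 10^{-6}$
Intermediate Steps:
$c{\left(M \right)} = -15$ ($c{\left(M \right)} = -14 - 1 = -15$)
$t = \frac{394813}{8}$ ($t = \frac{1}{8} \cdot 394813 = \frac{394813}{8} \approx 49352.0$)
$Y = \frac{394933}{8}$ ($Y = \frac{394813}{8} - -15 = \frac{394813}{8} + 15 = \frac{394933}{8} \approx 49367.0$)
$k = 886245$ ($k = - \left(-1\right) 886245 = \left(-1\right) \left(-886245\right) = 886245$)
$\frac{1}{Y + k} = \frac{1}{\frac{394933}{8} + 886245} = \frac{1}{\frac{7484893}{8}} = \frac{8}{7484893}$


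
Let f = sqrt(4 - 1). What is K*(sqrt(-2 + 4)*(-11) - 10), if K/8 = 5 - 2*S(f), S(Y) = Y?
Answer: 8*(-10 - 11*sqrt(2))*(5 - 2*sqrt(3)) ≈ -314.02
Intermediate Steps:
f = sqrt(3) ≈ 1.7320
K = 40 - 16*sqrt(3) (K = 8*(5 - 2*sqrt(3)) = 40 - 16*sqrt(3) ≈ 12.287)
K*(sqrt(-2 + 4)*(-11) - 10) = (40 - 16*sqrt(3))*(sqrt(-2 + 4)*(-11) - 10) = (40 - 16*sqrt(3))*(sqrt(2)*(-11) - 10) = (40 - 16*sqrt(3))*(-11*sqrt(2) - 10) = (40 - 16*sqrt(3))*(-10 - 11*sqrt(2)) = (-10 - 11*sqrt(2))*(40 - 16*sqrt(3))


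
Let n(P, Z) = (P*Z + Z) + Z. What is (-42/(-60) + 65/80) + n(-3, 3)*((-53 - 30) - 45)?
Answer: 30841/80 ≈ 385.51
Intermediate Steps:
n(P, Z) = 2*Z + P*Z (n(P, Z) = (Z + P*Z) + Z = 2*Z + P*Z)
(-42/(-60) + 65/80) + n(-3, 3)*((-53 - 30) - 45) = (-42/(-60) + 65/80) + (3*(2 - 3))*((-53 - 30) - 45) = (-42*(-1/60) + 65*(1/80)) + (3*(-1))*(-83 - 45) = (7/10 + 13/16) - 3*(-128) = 121/80 + 384 = 30841/80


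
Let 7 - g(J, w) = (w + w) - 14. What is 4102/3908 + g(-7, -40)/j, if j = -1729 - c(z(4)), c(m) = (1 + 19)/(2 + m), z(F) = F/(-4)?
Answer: 3389845/3417546 ≈ 0.99189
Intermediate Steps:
z(F) = -F/4 (z(F) = F*(-¼) = -F/4)
c(m) = 20/(2 + m)
g(J, w) = 21 - 2*w (g(J, w) = 7 - ((w + w) - 14) = 7 - (2*w - 14) = 7 - (-14 + 2*w) = 7 + (14 - 2*w) = 21 - 2*w)
j = -1749 (j = -1729 - 20/(2 - ¼*4) = -1729 - 20/(2 - 1) = -1729 - 20/1 = -1729 - 20 = -1749)
4102/3908 + g(-7, -40)/j = 4102/3908 + (21 - 2*(-40))/(-1749) = 4102*(1/3908) + (21 + 80)*(-1/1749) = 2051/1954 + 101*(-1/1749) = 2051/1954 - 101/1749 = 3389845/3417546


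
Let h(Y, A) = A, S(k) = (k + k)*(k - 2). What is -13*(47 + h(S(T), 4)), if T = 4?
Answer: -663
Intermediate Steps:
S(k) = 2*k*(-2 + k) (S(k) = (2*k)*(-2 + k) = 2*k*(-2 + k))
-13*(47 + h(S(T), 4)) = -13*(47 + 4) = -13*51 = -663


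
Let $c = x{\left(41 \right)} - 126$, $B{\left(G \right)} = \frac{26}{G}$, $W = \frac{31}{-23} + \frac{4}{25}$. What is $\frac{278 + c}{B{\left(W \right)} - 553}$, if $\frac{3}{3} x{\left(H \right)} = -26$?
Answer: $- \frac{28686}{130883} \approx -0.21917$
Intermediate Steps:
$W = - \frac{683}{575}$ ($W = 31 \left(- \frac{1}{23}\right) + 4 \cdot \frac{1}{25} = - \frac{31}{23} + \frac{4}{25} = - \frac{683}{575} \approx -1.1878$)
$x{\left(H \right)} = -26$
$c = -152$ ($c = -26 - 126 = -152$)
$\frac{278 + c}{B{\left(W \right)} - 553} = \frac{278 - 152}{\frac{26}{- \frac{683}{575}} - 553} = \frac{126}{26 \left(- \frac{575}{683}\right) - 553} = \frac{126}{- \frac{14950}{683} - 553} = \frac{126}{- \frac{392649}{683}} = 126 \left(- \frac{683}{392649}\right) = - \frac{28686}{130883}$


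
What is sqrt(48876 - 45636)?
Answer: 18*sqrt(10) ≈ 56.921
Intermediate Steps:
sqrt(48876 - 45636) = sqrt(3240) = 18*sqrt(10)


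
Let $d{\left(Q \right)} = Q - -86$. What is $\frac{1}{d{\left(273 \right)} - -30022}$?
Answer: $\frac{1}{30381} \approx 3.2915 \cdot 10^{-5}$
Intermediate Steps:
$d{\left(Q \right)} = 86 + Q$ ($d{\left(Q \right)} = Q + 86 = 86 + Q$)
$\frac{1}{d{\left(273 \right)} - -30022} = \frac{1}{\left(86 + 273\right) - -30022} = \frac{1}{359 + \left(-10917 + 40939\right)} = \frac{1}{359 + 30022} = \frac{1}{30381}$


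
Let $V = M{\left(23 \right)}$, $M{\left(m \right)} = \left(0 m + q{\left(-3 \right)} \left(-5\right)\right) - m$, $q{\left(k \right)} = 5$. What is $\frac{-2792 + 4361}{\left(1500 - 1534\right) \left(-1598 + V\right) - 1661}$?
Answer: $\frac{523}{18101} \approx 0.028893$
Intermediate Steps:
$M{\left(m \right)} = -25 - m$ ($M{\left(m \right)} = \left(0 m + 5 \left(-5\right)\right) - m = \left(0 - 25\right) - m = -25 - m$)
$V = -48$ ($V = -25 - 23 = -48$)
$\frac{-2792 + 4361}{\left(1500 - 1534\right) \left(-1598 + V\right) - 1661} = \frac{-2792 + 4361}{\left(1500 - 1534\right) \left(-1598 - 48\right) - 1661} = \frac{1569}{\left(-34\right) \left(-1646\right) - 1661} = \frac{1569}{55964 - 1661} = \frac{1569}{54303} = 1569 \cdot \frac{1}{54303} = \frac{523}{18101}$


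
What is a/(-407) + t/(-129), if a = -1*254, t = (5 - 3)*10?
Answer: 24626/52503 ≈ 0.46904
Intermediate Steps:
t = 20 (t = 2*10 = 20)
a = -254
a/(-407) + t/(-129) = -254/(-407) + 20/(-129) = -254*(-1/407) + 20*(-1/129) = 254/407 - 20/129 = 24626/52503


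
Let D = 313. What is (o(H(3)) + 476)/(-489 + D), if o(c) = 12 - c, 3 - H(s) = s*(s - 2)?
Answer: -61/22 ≈ -2.7727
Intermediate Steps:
H(s) = 3 - s*(-2 + s) (H(s) = 3 - s*(s - 2) = 3 - s*(-2 + s))
(o(H(3)) + 476)/(-489 + D) = ((12 - (3 - 1*3² + 2*3)) + 476)/(-489 + 313) = ((12 - (3 - 1*9 + 6)) + 476)/(-176) = ((12 - (3 - 9 + 6)) + 476)*(-1/176) = ((12 - 1*0) + 476)*(-1/176) = ((12 + 0) + 476)*(-1/176) = (12 + 476)*(-1/176) = 488*(-1/176) = -61/22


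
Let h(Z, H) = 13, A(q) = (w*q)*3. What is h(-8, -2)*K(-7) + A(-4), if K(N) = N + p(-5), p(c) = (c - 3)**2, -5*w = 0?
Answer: 741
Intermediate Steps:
w = 0 (w = -1/5*0 = 0)
p(c) = (-3 + c)**2
K(N) = 64 + N (K(N) = N + (-3 - 5)**2 = N + (-8)**2 = N + 64 = 64 + N)
A(q) = 0 (A(q) = (0*q)*3 = 0*3 = 0)
h(-8, -2)*K(-7) + A(-4) = 13*(64 - 7) + 0 = 13*57 + 0 = 741 + 0 = 741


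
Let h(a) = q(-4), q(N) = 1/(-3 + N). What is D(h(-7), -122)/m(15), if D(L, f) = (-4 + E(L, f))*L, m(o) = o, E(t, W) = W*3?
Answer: 74/21 ≈ 3.5238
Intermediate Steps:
E(t, W) = 3*W
h(a) = -⅐ (h(a) = 1/(-3 - 4) = 1/(-7) = -⅐)
D(L, f) = L*(-4 + 3*f) (D(L, f) = (-4 + 3*f)*L = L*(-4 + 3*f))
D(h(-7), -122)/m(15) = -(-4 + 3*(-122))/7/15 = -(-4 - 366)/7*(1/15) = -⅐*(-370)*(1/15) = (370/7)*(1/15) = 74/21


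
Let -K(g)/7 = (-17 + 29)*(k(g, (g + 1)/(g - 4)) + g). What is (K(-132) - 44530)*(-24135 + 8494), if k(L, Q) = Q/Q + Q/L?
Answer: 784458385539/1496 ≈ 5.2437e+8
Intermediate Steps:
k(L, Q) = 1 + Q/L
K(g) = -84*g - 84*(g + (1 + g)/(-4 + g))/g (K(g) = -7*(-17 + 29)*((g + (g + 1)/(g - 4))/g + g) = -84*((g + (1 + g)/(-4 + g))/g + g) = -84*(g + (g + (1 + g)/(-4 + g))/g) = -7*(12*g + 12*(g + (1 + g)/(-4 + g))/g) = -84*g - 84*(g + (1 + g)/(-4 + g))/g)
(K(-132) - 44530)*(-24135 + 8494) = (84*(-1 - 1*(-132)³ + 3*(-132) + 3*(-132)²)/(-132*(-4 - 132)) - 44530)*(-24135 + 8494) = (84*(-1/132)*(-1 - 1*(-2299968) - 396 + 3*17424)/(-136) - 44530)*(-15641) = (84*(-1/132)*(-1/136)*(-1 + 2299968 - 396 + 52272) - 44530)*(-15641) = (84*(-1/132)*(-1/136)*2351843 - 44530)*(-15641) = (16462901/1496 - 44530)*(-15641) = -50153979/1496*(-15641) = 784458385539/1496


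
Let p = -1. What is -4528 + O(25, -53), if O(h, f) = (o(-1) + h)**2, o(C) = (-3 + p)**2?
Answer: -2847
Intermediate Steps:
o(C) = 16 (o(C) = (-3 - 1)**2 = (-4)**2 = 16)
O(h, f) = (16 + h)**2
-4528 + O(25, -53) = -4528 + (16 + 25)**2 = -4528 + 41**2 = -4528 + 1681 = -2847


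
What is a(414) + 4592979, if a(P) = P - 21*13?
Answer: 4593120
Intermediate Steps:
a(P) = -273 + P (a(P) = P - 273 = -273 + P)
a(414) + 4592979 = (-273 + 414) + 4592979 = 141 + 4592979 = 4593120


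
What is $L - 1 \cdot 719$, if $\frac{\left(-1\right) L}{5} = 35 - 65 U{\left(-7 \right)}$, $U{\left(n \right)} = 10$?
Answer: $2356$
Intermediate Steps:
$L = 3075$ ($L = - 5 \left(35 - 650\right) = \left(-5\right) \left(-615\right) = 3075$)
$L - 1 \cdot 719 = 3075 - 1 \cdot 719 = 3075 - 719 = 2356$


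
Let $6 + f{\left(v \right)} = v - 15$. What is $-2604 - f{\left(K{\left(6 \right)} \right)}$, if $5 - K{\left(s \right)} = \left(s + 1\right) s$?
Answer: $-2546$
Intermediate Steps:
$K{\left(s \right)} = 5 - s \left(1 + s\right)$ ($K{\left(s \right)} = 5 - \left(s + 1\right) s = 5 - \left(1 + s\right) s = 5 - s \left(1 + s\right)$)
$f{\left(v \right)} = -21 + v$ ($f{\left(v \right)} = -6 + \left(v - 15\right) = -6 + \left(-15 + v\right) = -21 + v$)
$-2604 - f{\left(K{\left(6 \right)} \right)} = -2604 - \left(-21 - 37\right) = -2604 - -58 = -2604 + 58 = -2546$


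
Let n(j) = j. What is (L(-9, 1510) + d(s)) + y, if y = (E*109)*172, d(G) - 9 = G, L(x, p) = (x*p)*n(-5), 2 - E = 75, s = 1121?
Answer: -1299524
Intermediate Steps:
E = -73 (E = 2 - 1*75 = 2 - 75 = -73)
L(x, p) = -5*p*x (L(x, p) = (x*p)*(-5) = (p*x)*(-5) = -5*p*x)
d(G) = 9 + G
y = -1368604 (y = -73*109*172 = -7957*172 = -1368604)
(L(-9, 1510) + d(s)) + y = (-5*1510*(-9) + (9 + 1121)) - 1368604 = (67950 + 1130) - 1368604 = 69080 - 1368604 = -1299524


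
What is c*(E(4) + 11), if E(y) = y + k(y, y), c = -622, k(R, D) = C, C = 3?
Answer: -11196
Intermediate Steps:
k(R, D) = 3
E(y) = 3 + y (E(y) = y + 3 = 3 + y)
c*(E(4) + 11) = -622*((3 + 4) + 11) = -622*(7 + 11) = -622*18 = -11196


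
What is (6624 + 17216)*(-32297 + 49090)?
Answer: 400345120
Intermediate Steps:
(6624 + 17216)*(-32297 + 49090) = 23840*16793 = 400345120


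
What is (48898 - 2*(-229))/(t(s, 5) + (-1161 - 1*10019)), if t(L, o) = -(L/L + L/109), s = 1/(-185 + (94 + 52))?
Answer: -104906178/23765215 ≈ -4.4143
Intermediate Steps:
s = -1/39 (s = 1/(-185 + 146) = 1/(-39) = -1/39 ≈ -0.025641)
t(L, o) = -1 - L/109 (t(L, o) = -(1 + L*(1/109)) = -(1 + L/109) = -1 - L/109)
(48898 - 2*(-229))/(t(s, 5) + (-1161 - 1*10019)) = (48898 - 2*(-229))/((-1 - 1/109*(-1/39)) + (-1161 - 1*10019)) = (48898 + 458)/((-1 + 1/4251) + (-1161 - 10019)) = 49356/(-4250/4251 - 11180) = 49356/(-47530430/4251) = 49356*(-4251/47530430) = -104906178/23765215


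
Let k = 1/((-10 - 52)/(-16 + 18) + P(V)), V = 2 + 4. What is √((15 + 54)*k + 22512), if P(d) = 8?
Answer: 3*√2501 ≈ 150.03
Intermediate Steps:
V = 6
k = -1/23 (k = 1/((-10 - 52)/(-16 + 18) + 8) = 1/(-62/2 + 8) = 1/(-62*½ + 8) = 1/(-31 + 8) = 1/(-23) = -1/23 ≈ -0.043478)
√((15 + 54)*k + 22512) = √((15 + 54)*(-1/23) + 22512) = √(69*(-1/23) + 22512) = √(-3 + 22512) = √22509 = 3*√2501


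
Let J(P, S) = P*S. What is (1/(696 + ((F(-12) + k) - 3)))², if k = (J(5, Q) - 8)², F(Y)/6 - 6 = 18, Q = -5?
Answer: 1/3709476 ≈ 2.6958e-7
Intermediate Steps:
F(Y) = 144 (F(Y) = 36 + 6*18 = 36 + 108 = 144)
k = 1089 (k = (5*(-5) - 8)² = (-25 - 8)² = (-33)² = 1089)
(1/(696 + ((F(-12) + k) - 3)))² = (1/(696 + ((144 + 1089) - 3)))² = (1/(696 + (1233 - 3)))² = (1/(696 + 1230))² = (1/1926)² = 1/3709476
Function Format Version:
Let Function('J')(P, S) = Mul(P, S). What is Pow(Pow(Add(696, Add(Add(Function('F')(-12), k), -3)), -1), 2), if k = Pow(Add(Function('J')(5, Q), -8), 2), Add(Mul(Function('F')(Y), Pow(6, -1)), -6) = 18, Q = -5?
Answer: Rational(1, 3709476) ≈ 2.6958e-7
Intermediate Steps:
Function('F')(Y) = 144 (Function('F')(Y) = Add(36, Mul(6, 18)) = Add(36, 108) = 144)
k = 1089 (k = Pow(Add(Mul(5, -5), -8), 2) = Pow(Add(-25, -8), 2) = Pow(-33, 2) = 1089)
Pow(Pow(Add(696, Add(Add(Function('F')(-12), k), -3)), -1), 2) = Pow(Pow(Add(696, Add(Add(144, 1089), -3)), -1), 2) = Pow(Pow(Add(696, Add(1233, -3)), -1), 2) = Pow(Pow(Add(696, 1230), -1), 2) = Pow(Pow(1926, -1), 2) = Pow(Rational(1, 1926), 2) = Rational(1, 3709476)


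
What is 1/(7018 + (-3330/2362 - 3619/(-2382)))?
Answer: 2813142/19742938565 ≈ 0.00014249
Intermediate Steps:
1/(7018 + (-3330/2362 - 3619/(-2382))) = 1/(7018 + (-3330*1/2362 - 3619*(-1/2382))) = 1/(7018 + (-1665/1181 + 3619/2382)) = 1/(7018 + 308009/2813142) = 1/(19742938565/2813142) = 2813142/19742938565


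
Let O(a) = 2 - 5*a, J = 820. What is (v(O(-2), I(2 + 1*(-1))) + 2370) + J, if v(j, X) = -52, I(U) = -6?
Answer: 3138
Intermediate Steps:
(v(O(-2), I(2 + 1*(-1))) + 2370) + J = (-52 + 2370) + 820 = 2318 + 820 = 3138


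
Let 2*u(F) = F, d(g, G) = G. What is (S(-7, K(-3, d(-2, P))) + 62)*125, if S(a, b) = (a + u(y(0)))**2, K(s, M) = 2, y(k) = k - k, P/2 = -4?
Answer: 13875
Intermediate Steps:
P = -8 (P = 2*(-4) = -8)
y(k) = 0
u(F) = F/2
S(a, b) = a**2 (S(a, b) = (a + (1/2)*0)**2 = (a + 0)**2 = a**2)
(S(-7, K(-3, d(-2, P))) + 62)*125 = ((-7)**2 + 62)*125 = (49 + 62)*125 = 111*125 = 13875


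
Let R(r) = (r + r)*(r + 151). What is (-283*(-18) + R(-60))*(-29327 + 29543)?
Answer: -1258416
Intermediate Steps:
R(r) = 2*r*(151 + r) (R(r) = (2*r)*(151 + r) = 2*r*(151 + r))
(-283*(-18) + R(-60))*(-29327 + 29543) = (-283*(-18) + 2*(-60)*(151 - 60))*(-29327 + 29543) = (5094 + 2*(-60)*91)*216 = (5094 - 10920)*216 = -5826*216 = -1258416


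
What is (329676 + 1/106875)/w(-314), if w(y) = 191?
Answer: 35234122501/20413125 ≈ 1726.1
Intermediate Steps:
(329676 + 1/106875)/w(-314) = (329676 + 1/106875)/191 = (329676 + 1/106875)*(1/191) = (35234122501/106875)*(1/191) = 35234122501/20413125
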